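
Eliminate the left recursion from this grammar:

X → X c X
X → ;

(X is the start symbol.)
X → ; X'
X' → c X X'
X' → ε

X is directly left-recursive. The standard transformation for
  A → A α₁ | ... | A α_m | β₁ | ... | β_n
is
  A  → β₁ A' | ... | β_n A'
  A' → α₁ A' | ... | α_m A' | ε

X → ; becomes X → ; X'
X → X c X becomes X' → c X X'
Add X' → ε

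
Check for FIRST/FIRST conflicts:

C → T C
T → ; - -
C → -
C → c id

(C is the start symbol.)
FIRST sets of the non-terminals at (or reachable through a nullable prefix from) the front of some alternative:
  FIRST(T) = { ';' }

Productions for C:
  C → T C: FIRST = { ';' }
  C → -: FIRST = { '-' }
  C → c id: FIRST = { 'c' }
T has only one production, so no FIRST/FIRST conflict is possible there.

All alternatives of each non-terminal have pairwise disjoint FIRST sets.

Answer: No FIRST/FIRST conflicts.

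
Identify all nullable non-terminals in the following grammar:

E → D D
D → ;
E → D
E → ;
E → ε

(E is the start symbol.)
A non-terminal is nullable if it can derive ε (the empty string): either it has an ε-production, or it has a production whose right-hand side consists entirely of nullable non-terminals.

ε-productions: E → ε
So E is immediately nullable.
No further non-terminal can be added: every production for the remaining non-terminals contains a terminal or a non-nullable non-terminal.
Nullable = { 'E' }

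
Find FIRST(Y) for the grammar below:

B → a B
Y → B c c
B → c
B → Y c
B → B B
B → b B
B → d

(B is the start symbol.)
To compute FIRST(Y), examine every production with Y on the left-hand side, reading each right-hand side left to right until a non-nullable symbol is reached.

FIRST sets of the other non-terminals involved (by the same procedure, iterated to a fixed point):
  FIRST(B) = { 'a', 'b', 'c', 'd' }

From Y → B c c:
  - B is a non-terminal: add FIRST(B) \ {ε} = { 'a', 'b', 'c', 'd' }
    B is not nullable, so stop

Collecting: FIRST(Y) = { 'a', 'b', 'c', 'd' }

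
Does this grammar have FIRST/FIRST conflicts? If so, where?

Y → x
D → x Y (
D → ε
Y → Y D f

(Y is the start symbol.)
A FIRST/FIRST conflict occurs when two productions N → α and N → β for the same non-terminal have FIRST(α) ∩ FIRST(β) ≠ ∅ (with ε ∈ FIRST of a nullable right-hand side, so two nullable alternatives also conflict).

FIRST sets of the non-terminals at (or reachable through a nullable prefix from) the front of some alternative:
  FIRST(Y) = { 'x' }

Productions for Y:
  Y → x: FIRST = { 'x' }
  Y → Y D f: FIRST = { 'x' }
Productions for D:
  D → x Y (: FIRST = { 'x' }
  D → ε: FIRST = { ε }

Conflict for Y: Y → x and Y → Y D f
  Overlap: { 'x' }

Answer: Yes. Y → x / Y → Y D f on { 'x' }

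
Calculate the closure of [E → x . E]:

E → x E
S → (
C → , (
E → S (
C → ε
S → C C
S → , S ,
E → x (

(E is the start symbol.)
To compute CLOSURE, for each item [A → α.Bβ] where B is a non-terminal, add [B → .γ] for all productions B → γ; repeat for the newly added items until nothing changes.

Start with: [E → x . E]
  [E → x . E] has the dot before E: add [E → . x E], [E → . S (], [E → . x (]
  [E → . S (] has the dot before S: add [S → . (], [S → . C C], [S → . , S ,]
  [S → . C C] has the dot before C: add [C → . , (], [C → .]
No further items can be added.

CLOSURE = { [C → . , (], [C → .], [E → . S (], [E → . x (], [E → . x E], [E → x . E], [S → . (], [S → . , S ,], [S → . C C] }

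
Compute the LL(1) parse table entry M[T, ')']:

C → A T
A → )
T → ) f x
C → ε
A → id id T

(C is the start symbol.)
T → ) f x

To find M[T, ')'], we find productions for T where ')' is in the predict set (PREDICT(N → α) = (FIRST(α) \ {ε}) ∪ (FOLLOW(N) if α ⇒* ε)).

T → ) f x: PREDICT = { ')' }
  ')' is in predict set, so this production goes in M[T, ')']

M[T, ')'] = T → ) f x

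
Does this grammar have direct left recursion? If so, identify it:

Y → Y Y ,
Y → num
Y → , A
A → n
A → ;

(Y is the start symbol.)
Y → Y Y ,: LEFT RECURSIVE (starts with Y)
Y → num: starts with num
Y → , A: starts with ','
A → n: starts with n
A → ;: starts with ';'

The grammar has direct left recursion on: Y.

Answer: Yes, Y is left-recursive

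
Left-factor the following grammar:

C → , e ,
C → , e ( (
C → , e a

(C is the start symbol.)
Left-factoring transforms A → αβ₁ | αβ₂ into A → αA' and A' → β₁ | β₂
(α is the longest common prefix among the alternatives). Repeat until
no nonterminal has two alternatives with a common prefix.

Round 1: C has alternatives sharing prefix ', e'. Introduce C': C → , e C'
  Add: C' → ,
  Add: C' → ( (
  Add: C' → a

No remaining common prefixes — done.

Resulting grammar:
C → , e C'
C' → ,
C' → ( (
C' → a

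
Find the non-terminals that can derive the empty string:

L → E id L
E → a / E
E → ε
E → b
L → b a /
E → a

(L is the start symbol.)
A non-terminal is nullable if it can derive ε (the empty string): either it has an ε-production, or it has a production whose right-hand side consists entirely of nullable non-terminals.

ε-productions: E → ε
So E is immediately nullable.
No further non-terminal can be added: every production for the remaining non-terminals contains a terminal or a non-nullable non-terminal.
Nullable = { 'E' }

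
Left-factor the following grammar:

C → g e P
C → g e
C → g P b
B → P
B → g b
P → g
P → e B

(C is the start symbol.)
C → g C'
C' → e C''
C'' → P
C'' → ε
C' → P b
B → P
B → g b
P → g
P → e B

Left-factoring transforms A → αβ₁ | αβ₂ into A → αA' and A' → β₁ | β₂
(α is the longest common prefix among the alternatives). Repeat until
no nonterminal has two alternatives with a common prefix.

Round 1: C has alternatives sharing prefix 'g'. Introduce C': C → g C'
  Add: C' → e P
  Add: C' → e
  Add: C' → P b

Round 2: C' has alternatives sharing prefix 'e'. Introduce C'': C' → e C''
  Add: C'' → P
  Add: C'' → ε

No remaining common prefixes — done.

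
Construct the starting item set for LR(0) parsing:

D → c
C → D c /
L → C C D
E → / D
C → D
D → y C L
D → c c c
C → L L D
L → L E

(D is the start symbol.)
{ [D → . c c c], [D → . c], [D → . y C L], [D' → . D] }

First, augment the grammar with D' → D
I₀ = CLOSURE({ [D' → . D] }):
  [D' → . D] has the dot before D: add [D → . c], [D → . y C L], [D → . c c c]
No further items can be added.

I₀ = { [D → . c c c], [D → . c], [D → . y C L], [D' → . D] }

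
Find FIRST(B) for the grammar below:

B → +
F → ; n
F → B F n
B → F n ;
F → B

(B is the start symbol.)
{ '+', ';' }

To compute FIRST(B), examine every production with B on the left-hand side, reading each right-hand side left to right until a non-nullable symbol is reached.

FIRST sets of the other non-terminals involved (by the same procedure, iterated to a fixed point):
  FIRST(F) = { '+', ';' }

From B → +:
  - '+' is a terminal: add '+' and stop
From B → F n ;:
  - F is a non-terminal: add FIRST(F) \ {ε} = { '+', ';' }
    F is not nullable, so stop

Collecting: FIRST(B) = { '+', ';' }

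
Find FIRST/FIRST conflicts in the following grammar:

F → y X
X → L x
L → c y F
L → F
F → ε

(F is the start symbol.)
No FIRST/FIRST conflicts.

FIRST sets of the non-terminals at (or reachable through a nullable prefix from) the front of some alternative:
  FIRST(F) = { 'y', ε }

Productions for F:
  F → y X: FIRST = { 'y' }
  F → ε: FIRST = { ε }
Productions for L:
  L → c y F: FIRST = { 'c' }
  L → F: FIRST = { 'y', ε }
X has only one production, so no FIRST/FIRST conflict is possible there.

All alternatives of each non-terminal have pairwise disjoint FIRST sets.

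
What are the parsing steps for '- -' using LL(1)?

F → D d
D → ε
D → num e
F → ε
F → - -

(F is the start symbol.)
LL(1) parsing maintains a stack (initially the start symbol over $) and the input. At each step: if the stack top is a terminal, match it against the current input token; if it is a non-terminal N, replace it with the RHS of M[N, lookahead] (the unique production whose predict set contains the lookahead).

Stack is shown with the top on the left.

Stack  Input  Action
--------------------
F $    - - $  output F → - -
- - $  - - $  match '-'
- $    - $    match '-'
$      $      accept

The string is accepted.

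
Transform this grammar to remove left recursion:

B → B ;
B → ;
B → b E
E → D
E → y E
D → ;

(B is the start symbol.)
B is directly left-recursive. The standard transformation for
  A → A α₁ | ... | A α_m | β₁ | ... | β_n
is
  A  → β₁ A' | ... | β_n A'
  A' → α₁ A' | ... | α_m A' | ε

B → ; becomes B → ; B'
B → b E becomes B → b E B'
B → B ; becomes B' → ; B'
Add B' → ε

Productions for other non-terminals are unchanged:
  E → D
  E → y E
  D → ;

Resulting grammar:
B → ; B'
B → b E B'
B' → ; B'
B' → ε
E → D
E → y E
D → ;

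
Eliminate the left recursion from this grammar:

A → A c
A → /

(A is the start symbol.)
A → / A'
A' → c A'
A' → ε

A is directly left-recursive. The standard transformation for
  A → A α₁ | ... | A α_m | β₁ | ... | β_n
is
  A  → β₁ A' | ... | β_n A'
  A' → α₁ A' | ... | α_m A' | ε

A → / becomes A → / A'
A → A c becomes A' → c A'
Add A' → ε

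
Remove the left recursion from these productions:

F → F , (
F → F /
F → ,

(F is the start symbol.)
F is directly left-recursive. The standard transformation for
  A → A α₁ | ... | A α_m | β₁ | ... | β_n
is
  A  → β₁ A' | ... | β_n A'
  A' → α₁ A' | ... | α_m A' | ε

F → , becomes F → , F'
F → F , ( becomes F' → , ( F'
F → F / becomes F' → / F'
Add F' → ε

Resulting grammar:
F → , F'
F' → , ( F'
F' → / F'
F' → ε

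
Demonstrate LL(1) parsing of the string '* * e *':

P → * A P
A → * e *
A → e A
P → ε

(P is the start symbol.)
Stack is shown with the top on the left.

Stack      Input      Action
----------------------------
P $        * * e * $  output P → * A P
* A P $    * * e * $  match '*'
A P $      * e * $    output A → * e *
* e * P $  * e * $    match '*'
e * P $    e * $      match 'e'
* P $      * $        match '*'
P $        $          output P → ε
$          $          accept

The string is accepted.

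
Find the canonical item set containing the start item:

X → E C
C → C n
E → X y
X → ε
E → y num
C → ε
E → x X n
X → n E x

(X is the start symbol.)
First, augment the grammar with X' → X
I₀ = CLOSURE({ [X' → . X] }):
  [X' → . X] has the dot before X: add [X → . E C], [X → .], [X → . n E x]
  [X → . E C] has the dot before E: add [E → . X y], [E → . y num], [E → . x X n]
No further items can be added.

I₀ = { [E → . X y], [E → . x X n], [E → . y num], [X → . E C], [X → . n E x], [X → .], [X' → . X] }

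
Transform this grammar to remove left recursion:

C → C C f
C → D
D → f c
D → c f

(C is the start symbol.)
C is directly left-recursive. The standard transformation for
  A → A α₁ | ... | A α_m | β₁ | ... | β_n
is
  A  → β₁ A' | ... | β_n A'
  A' → α₁ A' | ... | α_m A' | ε

C → D becomes C → D C'
C → C C f becomes C' → C f C'
Add C' → ε

Productions for other non-terminals are unchanged:
  D → f c
  D → c f

Resulting grammar:
C → D C'
C' → C f C'
C' → ε
D → f c
D → c f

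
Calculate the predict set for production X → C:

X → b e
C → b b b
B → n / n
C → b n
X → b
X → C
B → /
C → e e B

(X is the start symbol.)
{ 'b', 'e' }

PREDICT(X → C) = (FIRST(RHS) \ {ε}) ∪ (FOLLOW(X) if ε ∈ FIRST(RHS), i.e. RHS ⇒* ε)
FIRST(C) = { 'b', 'e' }
FIRST(C) = { 'b', 'e' }
ε ∉ FIRST(C), so FOLLOW(X) is not added.
PREDICT(X → C) = { 'b', 'e' }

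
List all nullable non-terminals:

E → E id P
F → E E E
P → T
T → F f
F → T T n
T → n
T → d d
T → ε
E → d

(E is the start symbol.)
{ 'P', 'T' }

A non-terminal is nullable if it can derive ε (the empty string): either it has an ε-production, or it has a production whose right-hand side consists entirely of nullable non-terminals.

ε-productions: T → ε
So T is immediately nullable.
P → T: every symbol on the right is nullable, so P is nullable too.
No further non-terminal can be added: every production for the remaining non-terminals contains a terminal or a non-nullable non-terminal.
Nullable = { 'P', 'T' }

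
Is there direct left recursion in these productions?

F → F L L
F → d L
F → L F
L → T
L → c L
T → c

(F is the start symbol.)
Direct left recursion occurs when N → N α for some non-terminal N (the right-hand side begins with the left-hand side itself).

F → F L L: LEFT RECURSIVE (starts with F)
F → d L: starts with d
F → L F: starts with L
L → T: starts with T
L → c L: starts with c
T → c: starts with c

The grammar has direct left recursion on: F.

Answer: Yes, F is left-recursive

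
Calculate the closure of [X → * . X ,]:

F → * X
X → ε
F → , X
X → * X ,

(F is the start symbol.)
To compute CLOSURE, for each item [A → α.Bβ] where B is a non-terminal, add [B → .γ] for all productions B → γ; repeat for the newly added items until nothing changes.

Start with: [X → * . X ,]
  [X → * . X ,] has the dot before X: add [X → .], [X → . * X ,]
No further items can be added.

CLOSURE = { [X → * . X ,], [X → . * X ,], [X → .] }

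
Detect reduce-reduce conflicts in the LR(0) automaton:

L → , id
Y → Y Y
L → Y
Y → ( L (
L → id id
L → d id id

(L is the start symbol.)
No reduce-reduce conflicts

A reduce-reduce conflict occurs when an LR(0) state has two complete items [A → α .] and [B → β .] — both call for a reduction, and with no lookahead the parser cannot choose between them.

Augment with L' → L and build the canonical LR(0) collection (I0 = CLOSURE({[L' → . L]}), then GOTO on every symbol after a dot until no new states appear). It has 14 states:
  I0: { [L → . , id], [L → . Y], [L → . d id id], [L → . id id], [L' → . L], [Y → . ( L (], [Y → . Y Y] }  — shift
  I1: { [L → . , id], [L → . Y], [L → . d id id], [L → . id id], [Y → ( . L (], [Y → . ( L (], [Y → . Y Y] }  — shift
  I2: { [L → , . id] }  — shift
  I3: { [L' → L .] }  — accept
  I4: { [L → Y .], [Y → . ( L (], [Y → . Y Y], [Y → Y . Y] }  — shift, reduce
  I5: { [L → d . id id] }  — shift
  I6: { [L → id . id] }  — shift
  I7: { [L → id id .] }  — reduce
  I8: { [L → d id . id] }  — shift
  I9: { [L → d id id .] }  — reduce
  I10: { [Y → . ( L (], [Y → . Y Y], [Y → Y . Y], [Y → Y Y .] }  — shift, reduce
  I11: { [L → , id .] }  — reduce
  I12: { [Y → ( L . (] }  — shift
  I13: { [Y → ( L ( .] }  — reduce

No state contains more than one complete item.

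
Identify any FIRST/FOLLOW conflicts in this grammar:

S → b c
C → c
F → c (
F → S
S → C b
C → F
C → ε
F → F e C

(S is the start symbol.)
Yes. C → F with FOLLOW(C) on { 'b' }

A FIRST/FOLLOW conflict occurs when a non-terminal N has a nullable alternative N → β (β ⇒* ε) and another alternative N → α with FIRST(α) ∩ FOLLOW(N) ≠ ∅: on such a lookahead the parser cannot decide between expanding α and letting N vanish via β.

Nullable non-terminals: C.
FIRST sets used below: FIRST(F) = { 'b', 'c' }

C: nullable alternative(s) C → ε; FOLLOW(C) = { 'b', 'e' }
  C → c: FIRST \ {ε} = { 'c' } — disjoint from FOLLOW(C)
  C → F: FIRST \ {ε} = { 'b', 'c' } — overlaps FOLLOW(C) on { 'b' }: CONFLICT
  C → ε: FIRST \ {ε} = { } — this is the only nullable alternative, skip

F, S have no nullable alternative, so no FIRST/FOLLOW check is needed there.

So the grammar has 1 FIRST/FOLLOW conflict (marked CONFLICT above).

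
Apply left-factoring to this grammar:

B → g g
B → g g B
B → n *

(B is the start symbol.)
Left-factoring transforms A → αβ₁ | αβ₂ into A → αA' and A' → β₁ | β₂
(α is the longest common prefix among the alternatives). Repeat until
no nonterminal has two alternatives with a common prefix.

Round 1: B has alternatives sharing prefix 'g g'. Introduce B': B → g g B'
  Add: B' → ε
  Add: B' → B

No remaining common prefixes — done.

Resulting grammar:
B → g g B'
B' → ε
B' → B
B → n *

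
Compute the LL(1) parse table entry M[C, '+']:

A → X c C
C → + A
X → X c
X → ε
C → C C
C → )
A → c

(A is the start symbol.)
To find M[C, '+'], we find productions for C where '+' is in the predict set (PREDICT(N → α) = (FIRST(α) \ {ε}) ∪ (FOLLOW(N) if α ⇒* ε)).

Relevant sets:
  FIRST(C) = { ')', '+' }

C → + A: PREDICT = { '+' }
  '+' is in predict set, so this production goes in M[C, '+']
C → C C: PREDICT = { ')', '+' }
  '+' is in predict set, so this production goes in M[C, '+']
C → ): PREDICT = { ')' }

M[C, '+'] = C → + A, C → C C  (a multiply-defined cell — the grammar is not LL(1))

Answer: C → + A, C → C C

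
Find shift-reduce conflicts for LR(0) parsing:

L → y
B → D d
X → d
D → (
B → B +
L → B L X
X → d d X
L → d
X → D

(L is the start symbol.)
Augment with L' → L and build the canonical LR(0) collection (I0 = CLOSURE({[L' → . L]}), then GOTO on every symbol after a dot until no new states appear). It has 15 states:
  I0: { [B → . B +], [B → . D d], [D → . (], [L → . B L X], [L → . d], [L → . y], [L' → . L] }  — shift
  I1: { [D → ( .] }  — reduce
  I2: { [B → . B +], [B → . D d], [B → B . +], [D → . (], [L → . B L X], [L → . d], [L → . y], [L → B . L X] }  — shift
  I3: { [B → D . d] }  — shift
  I4: { [L' → L .] }  — accept
  I5: { [L → d .] }  — reduce
  I6: { [L → y .] }  — reduce
  I7: { [B → D d .] }  — reduce
  I8: { [B → B + .] }  — reduce
  I9: { [D → . (], [L → B L . X], [X → . D], [X → . d d X], [X → . d] }  — shift
  I10: { [X → D .] }  — reduce
  I11: { [L → B L X .] }  — reduce
  I12: { [X → d . d X], [X → d .] }  — shift, reduce
  I13: { [D → . (], [X → . D], [X → . d d X], [X → . d], [X → d d . X] }  — shift
  I14: { [X → d d X .] }  — reduce

I12 contains reduce item [X → d .] and shift item [X → d . d X] — shift-reduce conflict.

Answer: Yes — I12: [X → d .] vs [X → d . d X]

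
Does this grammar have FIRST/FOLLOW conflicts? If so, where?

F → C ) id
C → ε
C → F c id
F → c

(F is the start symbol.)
Yes. C → F c id with FOLLOW(C) on { ')' }

A FIRST/FOLLOW conflict occurs when a non-terminal N has a nullable alternative N → β (β ⇒* ε) and another alternative N → α with FIRST(α) ∩ FOLLOW(N) ≠ ∅: on such a lookahead the parser cannot decide between expanding α and letting N vanish via β.

Nullable non-terminals: C.
FIRST sets used below: FIRST(F) = { ')', 'c' }

C: nullable alternative(s) C → ε; FOLLOW(C) = { ')' }
  C → ε: FIRST \ {ε} = { } — this is the only nullable alternative, skip
  C → F c id: FIRST \ {ε} = { ')', 'c' } — overlaps FOLLOW(C) on { ')' }: CONFLICT

F has no nullable alternative, so no FIRST/FOLLOW check is needed there.

So the grammar has 1 FIRST/FOLLOW conflict (marked CONFLICT above).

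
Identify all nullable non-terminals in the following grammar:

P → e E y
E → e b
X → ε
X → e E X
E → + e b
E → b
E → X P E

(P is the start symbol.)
A non-terminal is nullable if it can derive ε (the empty string): either it has an ε-production, or it has a production whose right-hand side consists entirely of nullable non-terminals.

ε-productions: X → ε
So X is immediately nullable.
No further non-terminal can be added: every production for the remaining non-terminals contains a terminal or a non-nullable non-terminal.
Nullable = { 'X' }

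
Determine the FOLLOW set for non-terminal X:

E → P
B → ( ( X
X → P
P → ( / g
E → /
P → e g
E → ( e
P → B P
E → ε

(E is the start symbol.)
In B → ( ( X: X is at the end, add FOLLOW(B)

The FOLLOW sets referred to above (computed the same way, to a fixed point):
  FOLLOW(B) = { '(', 'e' }

Taking the union: FOLLOW(X) = { '(', 'e' }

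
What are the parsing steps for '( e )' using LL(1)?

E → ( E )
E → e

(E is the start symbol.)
LL(1) parsing maintains a stack (initially the start symbol over $) and the input. At each step: if the stack top is a terminal, match it against the current input token; if it is a non-terminal N, replace it with the RHS of M[N, lookahead] (the unique production whose predict set contains the lookahead).

Stack is shown with the top on the left.

Stack    Input    Action
------------------------
E $      ( e ) $  output E → ( E )
( E ) $  ( e ) $  match '('
E ) $    e ) $    output E → e
e ) $    e ) $    match 'e'
) $      ) $      match ')'
$        $        accept

The string is accepted.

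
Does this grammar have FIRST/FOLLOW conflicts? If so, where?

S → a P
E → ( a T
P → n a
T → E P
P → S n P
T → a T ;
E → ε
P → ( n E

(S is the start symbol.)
Yes. E → '(' a T with FOLLOW(E) on { '(' }

A FIRST/FOLLOW conflict occurs when a non-terminal N has a nullable alternative N → β (β ⇒* ε) and another alternative N → α with FIRST(α) ∩ FOLLOW(N) ≠ ∅: on such a lookahead the parser cannot decide between expanding α and letting N vanish via β.

Nullable non-terminals: E.

E: nullable alternative(s) E → ε; FOLLOW(E) = { $, '(', ';', 'a', 'n' }
  E → ( a T: FIRST \ {ε} = { '(' } — overlaps FOLLOW(E) on { '(' }: CONFLICT
  E → ε: FIRST \ {ε} = { } — this is the only nullable alternative, skip

P, S, T have no nullable alternative, so no FIRST/FOLLOW check is needed there.

So the grammar has 1 FIRST/FOLLOW conflict (marked CONFLICT above).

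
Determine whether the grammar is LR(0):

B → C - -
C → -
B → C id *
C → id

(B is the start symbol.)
Yes, the grammar is LR(0)

A grammar is LR(0) if no state in the canonical LR(0) collection has:
  - both a shift item (dot before a terminal) and a complete item (shift-reduce conflict), or
  - two or more complete items (reduce-reduce conflict; the accept item [B' → B .] counts as a complete item here).

Augment with B' → B and build the canonical LR(0) collection (I0 = CLOSURE({[B' → . B]}), then GOTO on every symbol after a dot until no new states appear). It has 9 states:
  I0: { [B → . C - -], [B → . C id *], [B' → . B], [C → . -], [C → . id] }  — shift
  I1: { [C → - .] }  — reduce
  I2: { [B' → B .] }  — accept
  I3: { [B → C . - -], [B → C . id *] }  — shift
  I4: { [C → id .] }  — reduce
  I5: { [B → C - . -] }  — shift
  I6: { [B → C id . *] }  — shift
  I7: { [B → C id * .] }  — reduce
  I8: { [B → C - - .] }  — reduce

Every state is either a pure shift/goto state or contains exactly one complete item and nothing to shift — no conflicts. The grammar is LR(0).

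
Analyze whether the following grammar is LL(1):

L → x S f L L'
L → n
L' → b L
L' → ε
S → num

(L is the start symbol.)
Relevant sets:
  FOLLOW(L') = { $, 'b' }

For L:
  PREDICT(L → x S f L L') = { 'x' }
  PREDICT(L → n) = { 'n' }
For L':
  PREDICT(L' → b L) = { 'b' }
  PREDICT(L' → ε) = { $, 'b' }
S has a single production, so nothing to check there.

Conflict found: Predict set conflict for L': { 'b' }
The grammar is NOT LL(1).

Answer: No. Predict set conflict for L': { 'b' }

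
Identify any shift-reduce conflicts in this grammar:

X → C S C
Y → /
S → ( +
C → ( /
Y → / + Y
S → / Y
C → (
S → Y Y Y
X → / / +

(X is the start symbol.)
Yes — I1: [C → ( .] vs [C → ( . /]; I6: [Y → / .] vs [Y → . /]; I9: [Y → / .] vs [Y → / . + Y]

Augment with X' → X and build the canonical LR(0) collection (I0 = CLOSURE({[X' → . X]}), then GOTO on every symbol after a dot until no new states appear). It has 20 states:
  I0: { [C → . ( /], [C → . (], [X → . / / +], [X → . C S C], [X' → . X] }  — shift
  I1: { [C → ( . /], [C → ( .] }  — shift, reduce
  I2: { [X → / . / +] }  — shift
  I3: { [S → . ( +], [S → . / Y], [S → . Y Y Y], [X → C . S C], [Y → . / + Y], [Y → . /] }  — shift
  I4: { [X' → X .] }  — accept
  I5: { [S → ( . +] }  — shift
  I6: { [S → / . Y], [Y → . / + Y], [Y → . /], [Y → / . + Y], [Y → / .] }  — shift, reduce
  I7: { [C → . ( /], [C → . (], [X → C S . C] }  — shift
  I8: { [S → Y . Y Y], [Y → . / + Y], [Y → . /] }  — shift
  I9: { [Y → / . + Y], [Y → / .] }  — shift, reduce
  I10: { [S → Y Y . Y], [Y → . / + Y], [Y → . /] }  — shift
  I11: { [S → Y Y Y .] }  — reduce
  I12: { [Y → . / + Y], [Y → . /], [Y → / + . Y] }  — shift
  I13: { [Y → / + Y .] }  — reduce
  I14: { [X → C S C .] }  — reduce
  I15: { [S → / Y .] }  — reduce
  I16: { [S → ( + .] }  — reduce
  I17: { [X → / / . +] }  — shift
  I18: { [X → / / + .] }  — reduce
  I19: { [C → ( / .] }  — reduce

I1 contains reduce item [C → ( .] and shift item [C → ( . /] — shift-reduce conflict.
I6 contains reduce item [Y → / .] and shift items [Y → . /], [Y → . / + Y], [Y → / . + Y] — shift-reduce conflict.
I9 contains reduce item [Y → / .] and shift item [Y → / . + Y] — shift-reduce conflict.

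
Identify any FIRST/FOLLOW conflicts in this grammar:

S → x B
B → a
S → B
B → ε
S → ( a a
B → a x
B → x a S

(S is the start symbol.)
No FIRST/FOLLOW conflicts.

A FIRST/FOLLOW conflict occurs when a non-terminal N has a nullable alternative N → β (β ⇒* ε) and another alternative N → α with FIRST(α) ∩ FOLLOW(N) ≠ ∅: on such a lookahead the parser cannot decide between expanding α and letting N vanish via β.

Nullable non-terminals: B, S.
FIRST sets used below: FIRST(B) = { 'a', 'x', ε }

B: nullable alternative(s) B → ε; FOLLOW(B) = { $ }
  B → a: FIRST \ {ε} = { 'a' } — disjoint from FOLLOW(B)
  B → ε: FIRST \ {ε} = { } — this is the only nullable alternative, skip
  B → a x: FIRST \ {ε} = { 'a' } — disjoint from FOLLOW(B)
  B → x a S: FIRST \ {ε} = { 'x' } — disjoint from FOLLOW(B)

S: nullable alternative(s) S → B; FOLLOW(S) = { $ }
  S → x B: FIRST \ {ε} = { 'x' } — disjoint from FOLLOW(S)
  S → B: FIRST \ {ε} = { 'a', 'x' } — this is the only nullable alternative, skip
  S → ( a a: FIRST \ {ε} = { '(' } — disjoint from FOLLOW(S)

No FIRST/FOLLOW conflicts found.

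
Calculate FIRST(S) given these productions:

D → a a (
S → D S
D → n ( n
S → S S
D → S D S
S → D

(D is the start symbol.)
FIRST sets of the other non-terminals involved (by the same procedure, iterated to a fixed point):
  FIRST(D) = { 'a', 'n' }

From S → D S:
  - D is a non-terminal: add FIRST(D) \ {ε} = { 'a', 'n' }
    D is not nullable, so stop
From S → S S:
  - S is the symbol being defined: contributes nothing new
    S is not nullable, so stop
From S → D:
  - D is a non-terminal: add FIRST(D) \ {ε} = { 'a', 'n' }
    D is not nullable, so stop

Collecting: FIRST(S) = { 'a', 'n' }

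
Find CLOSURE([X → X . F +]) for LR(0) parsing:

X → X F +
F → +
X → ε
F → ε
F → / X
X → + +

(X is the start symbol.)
{ [F → . +], [F → . / X], [F → .], [X → X . F +] }

To compute CLOSURE, for each item [A → α.Bβ] where B is a non-terminal, add [B → .γ] for all productions B → γ; repeat for the newly added items until nothing changes.

Start with: [X → X . F +]
  [X → X . F +] has the dot before F: add [F → . +], [F → .], [F → . / X]
No further items can be added.

CLOSURE = { [F → . +], [F → . / X], [F → .], [X → X . F +] }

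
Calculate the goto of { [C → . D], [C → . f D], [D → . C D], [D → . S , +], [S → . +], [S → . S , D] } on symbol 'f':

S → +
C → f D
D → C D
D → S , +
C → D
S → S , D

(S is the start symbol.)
{ [C → . D], [C → . f D], [C → f . D], [D → . C D], [D → . S , +], [S → . +], [S → . S , D] }

GOTO(I, 'f') = CLOSURE({ [A → αX.β] : [A → α.Xβ] ∈ I, X = 'f' })

Items with dot before 'f', with the dot advanced:
  [C → . f D] → [C → f . D]
Closure of the advanced items:
  [C → f . D] has the dot before D: add [D → . C D], [D → . S , +]
  [D → . C D] has the dot before C: add [C → . f D], [C → . D]
  [D → . S , +] has the dot before S: add [S → . +], [S → . S , D]

GOTO = { [C → . D], [C → . f D], [C → f . D], [D → . C D], [D → . S , +], [S → . +], [S → . S , D] }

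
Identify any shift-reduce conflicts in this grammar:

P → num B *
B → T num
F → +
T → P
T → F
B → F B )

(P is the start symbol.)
Yes — I5: [T → F .] vs [F → . +]

A shift-reduce conflict occurs when an LR(0) state has both:
  - a complete (reduce) item [A → α .] (dot at the end), and
  - a shift item [B → β . c γ] (dot before a terminal).

Augment with P' → P and build the canonical LR(0) collection (I0 = CLOSURE({[P' → . P]}), then GOTO on every symbol after a dot until no new states appear). It has 12 states:
  I0: { [P → . num B *], [P' → . P] }  — shift
  I1: { [P' → P .] }  — accept
  I2: { [B → . F B )], [B → . T num], [F → . +], [P → . num B *], [P → num . B *], [T → . F], [T → . P] }  — shift
  I3: { [F → + .] }  — reduce
  I4: { [P → num B . *] }  — shift
  I5: { [B → . F B )], [B → . T num], [B → F . B )], [F → . +], [P → . num B *], [T → . F], [T → . P], [T → F .] }  — shift, reduce
  I6: { [T → P .] }  — reduce
  I7: { [B → T . num] }  — shift
  I8: { [B → T num .] }  — reduce
  I9: { [B → F B . )] }  — shift
  I10: { [B → F B ) .] }  — reduce
  I11: { [P → num B * .] }  — reduce

I5 contains reduce item [T → F .] and shift items [F → . +], [P → . num B *] — shift-reduce conflict.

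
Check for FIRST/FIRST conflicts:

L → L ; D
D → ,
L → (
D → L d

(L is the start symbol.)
Yes. L → L ';' D / L → '(' on { '(' }

A FIRST/FIRST conflict occurs when two productions N → α and N → β for the same non-terminal have FIRST(α) ∩ FIRST(β) ≠ ∅ (with ε ∈ FIRST of a nullable right-hand side, so two nullable alternatives also conflict).

FIRST sets of the non-terminals at (or reachable through a nullable prefix from) the front of some alternative:
  FIRST(L) = { '(' }

Productions for L:
  L → L ; D: FIRST = { '(' }
  L → (: FIRST = { '(' }
Productions for D:
  D → ,: FIRST = { ',' }
  D → L d: FIRST = { '(' }

Conflict for L: L → L ; D and L → (
  Overlap: { '(' }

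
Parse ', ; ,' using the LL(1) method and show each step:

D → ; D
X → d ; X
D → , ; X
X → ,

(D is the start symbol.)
Stack is shown with the top on the left.

Stack    Input    Action
------------------------
D $      , ; , $  output D → , ; X
, ; X $  , ; , $  match ','
; X $    ; , $    match ';'
X $      , $      output X → ,
, $      , $      match ','
$        $        accept

The string is accepted.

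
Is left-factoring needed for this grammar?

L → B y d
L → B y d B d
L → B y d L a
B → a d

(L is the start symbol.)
Left-factoring is needed when two productions for the same non-terminal
share a common prefix on the right-hand side.

Productions for L:
  L → B y d
  L → B y d B d
  L → B y d L a

Found common prefix 'B y d' in productions for L

Answer: Yes, L has productions with common prefix 'B y d'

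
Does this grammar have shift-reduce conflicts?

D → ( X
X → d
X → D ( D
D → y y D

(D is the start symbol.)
Augment with D' → D and build the canonical LR(0) collection (I0 = CLOSURE({[D' → . D]}), then GOTO on every symbol after a dot until no new states appear). It has 11 states:
  I0: { [D → . ( X], [D → . y y D], [D' → . D] }  — shift
  I1: { [D → ( . X], [D → . ( X], [D → . y y D], [X → . D ( D], [X → . d] }  — shift
  I2: { [D' → D .] }  — accept
  I3: { [D → y . y D] }  — shift
  I4: { [D → . ( X], [D → . y y D], [D → y y . D] }  — shift
  I5: { [D → y y D .] }  — reduce
  I6: { [X → D . ( D] }  — shift
  I7: { [D → ( X .] }  — reduce
  I8: { [X → d .] }  — reduce
  I9: { [D → . ( X], [D → . y y D], [X → D ( . D] }  — shift
  I10: { [X → D ( D .] }  — reduce

No state contains both a complete item and a shift item.

Answer: No shift-reduce conflicts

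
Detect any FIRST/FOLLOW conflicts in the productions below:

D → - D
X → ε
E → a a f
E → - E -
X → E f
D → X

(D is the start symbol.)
Nullable non-terminals: D, X.
FIRST sets used below: FIRST(X) = { '-', 'a', ε }, FIRST(E) = { '-', 'a' }

D: nullable alternative(s) D → X; FOLLOW(D) = { $ }
  D → - D: FIRST \ {ε} = { '-' } — disjoint from FOLLOW(D)
  D → X: FIRST \ {ε} = { '-', 'a' } — this is the only nullable alternative, skip

X: nullable alternative(s) X → ε; FOLLOW(X) = { $ }
  X → ε: FIRST \ {ε} = { } — this is the only nullable alternative, skip
  X → E f: FIRST \ {ε} = { '-', 'a' } — disjoint from FOLLOW(X)

E has no nullable alternative, so no FIRST/FOLLOW check is needed there.

No FIRST/FOLLOW conflicts found.

Answer: No FIRST/FOLLOW conflicts.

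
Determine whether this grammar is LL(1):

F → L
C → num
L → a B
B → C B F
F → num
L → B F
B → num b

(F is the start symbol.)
A grammar is LL(1) if for each non-terminal N with multiple productions, the predict sets of those productions are pairwise disjoint, where PREDICT(N → α) = (FIRST(α) \ {ε}) ∪ (FOLLOW(N) if α ⇒* ε).

Relevant sets:
  FIRST(L) = { 'a', 'num' }
  FIRST(B) = { 'num' }
  FIRST(C) = { 'num' }

For F:
  PREDICT(F → L) = { 'a', 'num' }
  PREDICT(F → num) = { 'num' }
For L:
  PREDICT(L → a B) = { 'a' }
  PREDICT(L → B F) = { 'num' }
For B:
  PREDICT(B → C B F) = { 'num' }
  PREDICT(B → num b) = { 'num' }
C has a single production, so nothing to check there.

Conflict found: Predict set conflict for F: { 'num' }
The grammar is NOT LL(1).

Answer: No. Predict set conflict for F: { 'num' }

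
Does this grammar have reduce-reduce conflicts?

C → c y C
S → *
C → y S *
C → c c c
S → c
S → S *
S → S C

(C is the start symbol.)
Augment with C' → C and build the canonical LR(0) collection (I0 = CLOSURE({[C' → . C]}), then GOTO on every symbol after a dot until no new states appear). It has 13 states:
  I0: { [C → . c c c], [C → . c y C], [C → . y S *], [C' → . C] }  — shift
  I1: { [C' → C .] }  — accept
  I2: { [C → c . c c], [C → c . y C] }  — shift
  I3: { [C → y . S *], [S → . *], [S → . S *], [S → . S C], [S → . c] }  — shift
  I4: { [S → * .] }  — reduce
  I5: { [C → . c c c], [C → . c y C], [C → . y S *], [C → y S . *], [S → S . *], [S → S . C] }  — shift
  I6: { [S → c .] }  — reduce
  I7: { [C → y S * .], [S → S * .] }  — 2 reduces
  I8: { [S → S C .] }  — reduce
  I9: { [C → c c . c] }  — shift
  I10: { [C → . c c c], [C → . c y C], [C → . y S *], [C → c y . C] }  — shift
  I11: { [C → c y C .] }  — reduce
  I12: { [C → c c c .] }  — reduce

I7 contains complete items [C → y S * .], [S → S * .] — reduce-reduce conflict.

Answer: Yes — I7: [C → y S * .] vs [S → S * .]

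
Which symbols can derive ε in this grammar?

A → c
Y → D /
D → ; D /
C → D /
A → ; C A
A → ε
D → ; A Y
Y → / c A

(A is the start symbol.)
{ 'A' }

ε-productions: A → ε
So A is immediately nullable.
No further non-terminal can be added: every production for the remaining non-terminals contains a terminal or a non-nullable non-terminal.
Nullable = { 'A' }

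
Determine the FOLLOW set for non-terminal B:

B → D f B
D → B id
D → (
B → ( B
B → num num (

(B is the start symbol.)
{ $, 'id' }

B is the start symbol, so $ ∈ FOLLOW(B).
In B → D f B: B is at the end; this adds FOLLOW(B) to itself — nothing new
In D → B id: B is followed by id, add FIRST(id) \ {ε} = { 'id' }
In B → ( B: B is at the end; this adds FOLLOW(B) to itself — nothing new

Taking the union: FOLLOW(B) = { $, 'id' }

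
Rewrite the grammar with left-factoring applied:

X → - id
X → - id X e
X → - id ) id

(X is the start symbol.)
X → - id X'
X' → ε
X' → X e
X' → ) id

Left-factoring transforms A → αβ₁ | αβ₂ into A → αA' and A' → β₁ | β₂
(α is the longest common prefix among the alternatives). Repeat until
no nonterminal has two alternatives with a common prefix.

Round 1: X has alternatives sharing prefix '- id'. Introduce X': X → - id X'
  Add: X' → ε
  Add: X' → X e
  Add: X' → ) id

No remaining common prefixes — done.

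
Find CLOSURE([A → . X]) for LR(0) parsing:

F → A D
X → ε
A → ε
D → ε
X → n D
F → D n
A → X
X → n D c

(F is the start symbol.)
Start with: [A → . X]
  [A → . X] has the dot before X: add [X → .], [X → . n D], [X → . n D c]
No further items can be added.

CLOSURE = { [A → . X], [X → . n D c], [X → . n D], [X → .] }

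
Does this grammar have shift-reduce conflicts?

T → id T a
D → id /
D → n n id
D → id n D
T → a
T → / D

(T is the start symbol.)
No shift-reduce conflicts

A shift-reduce conflict occurs when an LR(0) state has both:
  - a complete (reduce) item [A → α .] (dot at the end), and
  - a shift item [B → β . c γ] (dot before a terminal).

Augment with T' → T and build the canonical LR(0) collection (I0 = CLOSURE({[T' → . T]}), then GOTO on every symbol after a dot until no new states appear). It has 15 states:
  I0: { [T → . / D], [T → . a], [T → . id T a], [T' → . T] }  — shift
  I1: { [D → . id /], [D → . id n D], [D → . n n id], [T → / . D] }  — shift
  I2: { [T' → T .] }  — accept
  I3: { [T → a .] }  — reduce
  I4: { [T → . / D], [T → . a], [T → . id T a], [T → id . T a] }  — shift
  I5: { [T → id T . a] }  — shift
  I6: { [T → id T a .] }  — reduce
  I7: { [T → / D .] }  — reduce
  I8: { [D → id . /], [D → id . n D] }  — shift
  I9: { [D → n . n id] }  — shift
  I10: { [D → n n . id] }  — shift
  I11: { [D → n n id .] }  — reduce
  I12: { [D → id / .] }  — reduce
  I13: { [D → . id /], [D → . id n D], [D → . n n id], [D → id n . D] }  — shift
  I14: { [D → id n D .] }  — reduce

No state contains both a complete item and a shift item.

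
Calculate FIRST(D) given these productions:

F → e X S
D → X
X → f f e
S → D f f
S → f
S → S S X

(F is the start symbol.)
FIRST sets of the other non-terminals involved (by the same procedure, iterated to a fixed point):
  FIRST(X) = { 'f' }

From D → X:
  - X is a non-terminal: add FIRST(X) \ {ε} = { 'f' }
    X is not nullable, so stop

Collecting: FIRST(D) = { 'f' }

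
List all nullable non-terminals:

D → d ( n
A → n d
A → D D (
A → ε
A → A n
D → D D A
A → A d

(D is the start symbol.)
ε-productions: A → ε
So A is immediately nullable.
No further non-terminal can be added: every production for the remaining non-terminals contains a terminal or a non-nullable non-terminal.
Nullable = { 'A' }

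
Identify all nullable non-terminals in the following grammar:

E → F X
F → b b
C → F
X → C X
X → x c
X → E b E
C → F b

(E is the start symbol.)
There are no ε-productions, so no non-terminal can derive ε.
No non-terminals are nullable.

Answer: None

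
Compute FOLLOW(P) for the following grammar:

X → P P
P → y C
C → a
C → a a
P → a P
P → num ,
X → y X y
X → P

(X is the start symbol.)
{ $, 'a', 'num', 'y' }

In X → P P: P is followed by P, add FIRST(P) \ {ε} = { 'a', 'num', 'y' }
In X → P P: P is at the end, add FOLLOW(X)
In P → a P: P is at the end; this adds FOLLOW(P) to itself — nothing new
In X → P: P is at the end, add FOLLOW(X)

The FOLLOW sets referred to above (computed the same way, to a fixed point):
  FOLLOW(X) = { $, 'y' }

Taking the union: FOLLOW(P) = { $, 'a', 'num', 'y' }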